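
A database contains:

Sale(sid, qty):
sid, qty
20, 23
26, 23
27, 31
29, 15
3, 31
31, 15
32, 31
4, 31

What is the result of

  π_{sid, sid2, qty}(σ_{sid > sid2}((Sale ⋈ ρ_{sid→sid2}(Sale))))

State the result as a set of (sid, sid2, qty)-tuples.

ρ[sid→sid2]: schema becomes (sid2, qty); tuples unchanged.
Sale ⋈ ρ_{sid→sid2}(Sale) (natural join on qty): {(20, 23, 20), (20, 23, 26), (26, 23, 20), (26, 23, 26), (27, 31, 27), (27, 31, 3), (27, 31, 32), (27, 31, 4), (29, 15, 29), (29, 15, 31), (3, 31, 27), (3, 31, 3), (3, 31, 32), (3, 31, 4), (31, 15, 29), (31, 15, 31), (32, 31, 27), (32, 31, 3), (32, 31, 32), (32, 31, 4), (4, 31, 27), (4, 31, 3), (4, 31, 32), (4, 31, 4)}
Selection sid > sid2: {(26, 23, 20), (27, 31, 3), (27, 31, 4), (31, 15, 29), (32, 31, 27), (32, 31, 3), (32, 31, 4), (4, 31, 3)}
π_{sid, sid2, qty} gives {(26, 20, 23), (27, 3, 31), (27, 4, 31), (31, 29, 15), (32, 27, 31), (32, 3, 31), (32, 4, 31), (4, 3, 31)}.

{(26, 20, 23), (27, 3, 31), (27, 4, 31), (31, 29, 15), (32, 27, 31), (32, 3, 31), (32, 4, 31), (4, 3, 31)}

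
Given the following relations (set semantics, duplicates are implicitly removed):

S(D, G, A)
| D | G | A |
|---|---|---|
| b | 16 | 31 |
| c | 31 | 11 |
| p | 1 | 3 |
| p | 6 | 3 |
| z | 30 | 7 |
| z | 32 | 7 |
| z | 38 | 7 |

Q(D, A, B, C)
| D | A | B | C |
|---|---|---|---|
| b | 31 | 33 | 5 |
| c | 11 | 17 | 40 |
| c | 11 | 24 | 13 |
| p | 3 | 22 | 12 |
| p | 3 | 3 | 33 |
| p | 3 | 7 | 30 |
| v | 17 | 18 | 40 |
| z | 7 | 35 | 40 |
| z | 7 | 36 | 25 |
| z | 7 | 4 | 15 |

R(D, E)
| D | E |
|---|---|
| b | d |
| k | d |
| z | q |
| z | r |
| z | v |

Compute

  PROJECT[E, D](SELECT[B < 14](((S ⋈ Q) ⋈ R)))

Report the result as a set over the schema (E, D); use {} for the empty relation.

{(q, z), (r, z), (v, z)}

S ⋈ Q (natural join on D, A): {(b, 16, 31, 33, 5), (c, 31, 11, 17, 40), (c, 31, 11, 24, 13), (p, 1, 3, 22, 12), (p, 1, 3, 3, 33), (p, 1, 3, 7, 30), (p, 6, 3, 22, 12), (p, 6, 3, 3, 33), (p, 6, 3, 7, 30), (z, 30, 7, 35, 40), (z, 30, 7, 36, 25), (z, 30, 7, 4, 15), (z, 32, 7, 35, 40), (z, 32, 7, 36, 25), (z, 32, 7, 4, 15), (z, 38, 7, 35, 40), (z, 38, 7, 36, 25), (z, 38, 7, 4, 15)}
(S ⋈ Q) ⋈ R (natural join on D): {(b, 16, 31, 33, 5, d), (z, 30, 7, 35, 40, q), (z, 30, 7, 35, 40, r), (z, 30, 7, 35, 40, v), (z, 30, 7, 36, 25, q), (z, 30, 7, 36, 25, r), (z, 30, 7, 36, 25, v), (z, 30, 7, 4, 15, q), (z, 30, 7, 4, 15, r), (z, 30, 7, 4, 15, v), (z, 32, 7, 35, 40, q), (z, 32, 7, 35, 40, r), (z, 32, 7, 35, 40, v), (z, 32, 7, 36, 25, q), (z, 32, 7, 36, 25, r), (z, 32, 7, 36, 25, v), (z, 32, 7, 4, 15, q), (z, 32, 7, 4, 15, r), (z, 32, 7, 4, 15, v), (z, 38, 7, 35, 40, q), (z, 38, 7, 35, 40, r), (z, 38, 7, 35, 40, v), (z, 38, 7, 36, 25, q), (z, 38, 7, 36, 25, r), (z, 38, 7, 36, 25, v), (z, 38, 7, 4, 15, q), (z, 38, 7, 4, 15, r), (z, 38, 7, 4, 15, v)}
σ[B < 14]: keep tuples satisfying B < 14 → {(z, 30, 7, 4, 15, q), (z, 30, 7, 4, 15, r), (z, 30, 7, 4, 15, v), (z, 32, 7, 4, 15, q), (z, 32, 7, 4, 15, r), (z, 32, 7, 4, 15, v), (z, 38, 7, 4, 15, q), (z, 38, 7, 4, 15, r), (z, 38, 7, 4, 15, v)}
π[E, D]: project onto (E, D) (6 duplicate(s) eliminated) → {(q, z), (r, z), (v, z)}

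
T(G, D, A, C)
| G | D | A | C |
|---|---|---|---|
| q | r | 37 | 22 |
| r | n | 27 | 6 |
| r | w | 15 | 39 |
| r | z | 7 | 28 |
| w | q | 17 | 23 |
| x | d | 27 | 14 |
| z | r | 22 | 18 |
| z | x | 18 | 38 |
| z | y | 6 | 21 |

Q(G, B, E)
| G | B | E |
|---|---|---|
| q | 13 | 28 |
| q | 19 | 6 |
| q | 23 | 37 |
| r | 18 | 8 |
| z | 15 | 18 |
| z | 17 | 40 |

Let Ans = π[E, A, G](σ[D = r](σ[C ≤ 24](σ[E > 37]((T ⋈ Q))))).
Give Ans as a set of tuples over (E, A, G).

{(40, 22, z)}

T ⋈ Q (natural join on G): {(q, r, 37, 22, 13, 28), (q, r, 37, 22, 19, 6), (q, r, 37, 22, 23, 37), (r, n, 27, 6, 18, 8), (r, w, 15, 39, 18, 8), (r, z, 7, 28, 18, 8), (z, r, 22, 18, 15, 18), (z, r, 22, 18, 17, 40), (z, x, 18, 38, 15, 18), (z, x, 18, 38, 17, 40), (z, y, 6, 21, 15, 18), (z, y, 6, 21, 17, 40)}
Apply σ_{E > 37}; surviving tuples: {(z, r, 22, 18, 17, 40), (z, x, 18, 38, 17, 40), (z, y, 6, 21, 17, 40)}
Apply σ_{C ≤ 24}; surviving tuples: {(z, r, 22, 18, 17, 40), (z, y, 6, 21, 17, 40)}
Apply σ_{D = r}; surviving tuples: {(z, r, 22, 18, 17, 40)}
Projecting to E, A, G: {(40, 22, z)}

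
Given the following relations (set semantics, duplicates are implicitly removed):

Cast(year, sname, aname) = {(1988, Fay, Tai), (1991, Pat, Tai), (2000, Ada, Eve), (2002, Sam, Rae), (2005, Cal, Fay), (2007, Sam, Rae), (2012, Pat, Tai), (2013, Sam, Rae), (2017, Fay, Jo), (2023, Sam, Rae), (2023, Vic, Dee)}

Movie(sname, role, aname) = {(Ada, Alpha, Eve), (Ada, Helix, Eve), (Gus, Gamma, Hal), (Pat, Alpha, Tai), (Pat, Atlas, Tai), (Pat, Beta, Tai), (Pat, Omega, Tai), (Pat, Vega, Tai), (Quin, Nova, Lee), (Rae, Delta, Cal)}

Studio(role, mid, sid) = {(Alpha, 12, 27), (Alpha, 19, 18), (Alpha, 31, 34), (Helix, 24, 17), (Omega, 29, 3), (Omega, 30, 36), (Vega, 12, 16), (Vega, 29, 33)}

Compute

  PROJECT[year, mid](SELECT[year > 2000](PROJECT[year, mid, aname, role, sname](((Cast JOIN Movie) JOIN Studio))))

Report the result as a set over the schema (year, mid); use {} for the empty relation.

{(2012, 12), (2012, 19), (2012, 29), (2012, 30), (2012, 31)}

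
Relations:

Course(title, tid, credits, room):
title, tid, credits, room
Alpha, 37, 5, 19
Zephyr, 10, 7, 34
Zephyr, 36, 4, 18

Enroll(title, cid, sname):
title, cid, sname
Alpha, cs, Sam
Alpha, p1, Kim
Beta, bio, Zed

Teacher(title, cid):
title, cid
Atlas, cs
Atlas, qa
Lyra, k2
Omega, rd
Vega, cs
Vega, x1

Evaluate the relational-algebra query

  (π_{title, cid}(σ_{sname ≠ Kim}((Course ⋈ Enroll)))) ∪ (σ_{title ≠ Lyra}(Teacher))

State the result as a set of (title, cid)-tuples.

{(Alpha, cs), (Atlas, cs), (Atlas, qa), (Omega, rd), (Vega, cs), (Vega, x1)}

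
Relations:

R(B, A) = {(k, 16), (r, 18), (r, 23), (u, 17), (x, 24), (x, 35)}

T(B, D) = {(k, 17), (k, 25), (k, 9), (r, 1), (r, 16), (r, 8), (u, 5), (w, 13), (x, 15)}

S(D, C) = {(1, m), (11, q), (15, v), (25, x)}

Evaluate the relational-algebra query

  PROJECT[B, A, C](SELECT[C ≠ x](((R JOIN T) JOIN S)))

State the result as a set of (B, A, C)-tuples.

R ⋈ T (natural join on B): {(k, 16, 17), (k, 16, 25), (k, 16, 9), (r, 18, 1), (r, 18, 16), (r, 18, 8), (r, 23, 1), (r, 23, 16), (r, 23, 8), (u, 17, 5), (x, 24, 15), (x, 35, 15)}
(R JOIN T) ⋈ S (natural join on D): {(k, 16, 25, x), (r, 18, 1, m), (r, 23, 1, m), (x, 24, 15, v), (x, 35, 15, v)}
σ[C ≠ x]: keep tuples satisfying C ≠ x → {(r, 18, 1, m), (r, 23, 1, m), (x, 24, 15, v), (x, 35, 15, v)}
π_{B, A, C} gives {(r, 18, m), (r, 23, m), (x, 24, v), (x, 35, v)}.

{(r, 18, m), (r, 23, m), (x, 24, v), (x, 35, v)}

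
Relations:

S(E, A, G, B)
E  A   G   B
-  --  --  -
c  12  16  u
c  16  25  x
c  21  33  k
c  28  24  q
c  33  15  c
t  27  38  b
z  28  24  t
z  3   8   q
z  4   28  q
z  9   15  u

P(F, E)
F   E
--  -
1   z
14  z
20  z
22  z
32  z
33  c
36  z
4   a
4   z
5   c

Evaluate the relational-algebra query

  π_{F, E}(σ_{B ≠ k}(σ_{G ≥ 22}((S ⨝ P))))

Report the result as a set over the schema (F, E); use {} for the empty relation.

{(1, z), (14, z), (20, z), (22, z), (32, z), (33, c), (36, z), (4, z), (5, c)}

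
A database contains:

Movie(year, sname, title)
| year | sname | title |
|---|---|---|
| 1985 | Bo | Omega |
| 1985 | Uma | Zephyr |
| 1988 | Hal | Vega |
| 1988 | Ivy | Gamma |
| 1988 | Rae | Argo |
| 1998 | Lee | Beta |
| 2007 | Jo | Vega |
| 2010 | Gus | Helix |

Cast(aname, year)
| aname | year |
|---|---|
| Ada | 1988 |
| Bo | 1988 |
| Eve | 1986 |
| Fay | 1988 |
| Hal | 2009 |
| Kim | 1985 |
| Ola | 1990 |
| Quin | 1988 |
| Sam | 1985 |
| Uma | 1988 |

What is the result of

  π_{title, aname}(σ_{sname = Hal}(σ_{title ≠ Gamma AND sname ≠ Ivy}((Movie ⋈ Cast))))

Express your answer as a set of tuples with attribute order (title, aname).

{(Vega, Ada), (Vega, Bo), (Vega, Fay), (Vega, Quin), (Vega, Uma)}

Movie ⋈ Cast (natural join on year): {(1985, Bo, Omega, Kim), (1985, Bo, Omega, Sam), (1985, Uma, Zephyr, Kim), (1985, Uma, Zephyr, Sam), (1988, Hal, Vega, Ada), (1988, Hal, Vega, Bo), (1988, Hal, Vega, Fay), (1988, Hal, Vega, Quin), (1988, Hal, Vega, Uma), (1988, Ivy, Gamma, Ada), (1988, Ivy, Gamma, Bo), (1988, Ivy, Gamma, Fay), (1988, Ivy, Gamma, Quin), (1988, Ivy, Gamma, Uma), (1988, Rae, Argo, Ada), (1988, Rae, Argo, Bo), (1988, Rae, Argo, Fay), (1988, Rae, Argo, Quin), (1988, Rae, Argo, Uma)}
Apply σ_{title ≠ Gamma AND sname ≠ Ivy}; surviving tuples: {(1985, Bo, Omega, Kim), (1985, Bo, Omega, Sam), (1985, Uma, Zephyr, Kim), (1985, Uma, Zephyr, Sam), (1988, Hal, Vega, Ada), (1988, Hal, Vega, Bo), (1988, Hal, Vega, Fay), (1988, Hal, Vega, Quin), (1988, Hal, Vega, Uma), (1988, Rae, Argo, Ada), (1988, Rae, Argo, Bo), (1988, Rae, Argo, Fay), (1988, Rae, Argo, Quin), (1988, Rae, Argo, Uma)}
Apply σ_{sname = Hal}; surviving tuples: {(1988, Hal, Vega, Ada), (1988, Hal, Vega, Bo), (1988, Hal, Vega, Fay), (1988, Hal, Vega, Quin), (1988, Hal, Vega, Uma)}
Projecting to title, aname: {(Vega, Ada), (Vega, Bo), (Vega, Fay), (Vega, Quin), (Vega, Uma)}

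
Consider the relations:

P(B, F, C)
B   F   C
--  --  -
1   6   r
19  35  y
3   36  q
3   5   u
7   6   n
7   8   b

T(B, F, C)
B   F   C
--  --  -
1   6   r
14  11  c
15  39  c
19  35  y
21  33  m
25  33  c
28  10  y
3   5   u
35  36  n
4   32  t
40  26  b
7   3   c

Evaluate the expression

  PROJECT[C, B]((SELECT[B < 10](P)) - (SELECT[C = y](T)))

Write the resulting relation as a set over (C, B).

Selection B < 10: {(1, 6, r), (3, 36, q), (3, 5, u), (7, 6, n), (7, 8, b)}
Selection C = y: {(19, 35, y), (28, 10, y)}
Taking the difference: {(1, 6, r), (3, 36, q), (3, 5, u), (7, 6, n), (7, 8, b)}
Keep only column(s) C, B: {(b, 7), (n, 7), (q, 3), (r, 1), (u, 3)}

{(b, 7), (n, 7), (q, 3), (r, 1), (u, 3)}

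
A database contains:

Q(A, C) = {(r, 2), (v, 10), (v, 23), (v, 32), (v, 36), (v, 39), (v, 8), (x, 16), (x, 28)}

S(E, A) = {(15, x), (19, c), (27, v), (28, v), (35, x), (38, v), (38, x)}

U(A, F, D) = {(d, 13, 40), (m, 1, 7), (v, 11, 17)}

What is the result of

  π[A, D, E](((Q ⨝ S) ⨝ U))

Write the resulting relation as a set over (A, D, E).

{(v, 17, 27), (v, 17, 28), (v, 17, 38)}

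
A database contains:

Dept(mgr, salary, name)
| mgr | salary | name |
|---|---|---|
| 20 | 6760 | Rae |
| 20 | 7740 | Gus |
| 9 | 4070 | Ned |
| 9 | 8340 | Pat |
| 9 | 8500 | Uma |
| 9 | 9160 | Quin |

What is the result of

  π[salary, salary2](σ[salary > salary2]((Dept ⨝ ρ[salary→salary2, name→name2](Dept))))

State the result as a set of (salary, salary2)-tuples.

{(7740, 6760), (8340, 4070), (8500, 4070), (8500, 8340), (9160, 4070), (9160, 8340), (9160, 8500)}

ρ[salary→salary2, name→name2]: schema becomes (mgr, salary2, name2); tuples unchanged.
Natural join on mgr: {(20, 6760, Rae, 6760, Rae), (20, 6760, Rae, 7740, Gus), (20, 7740, Gus, 6760, Rae), (20, 7740, Gus, 7740, Gus), (9, 4070, Ned, 4070, Ned), (9, 4070, Ned, 8340, Pat), (9, 4070, Ned, 8500, Uma), (9, 4070, Ned, 9160, Quin), (9, 8340, Pat, 4070, Ned), (9, 8340, Pat, 8340, Pat), (9, 8340, Pat, 8500, Uma), (9, 8340, Pat, 9160, Quin), (9, 8500, Uma, 4070, Ned), (9, 8500, Uma, 8340, Pat), (9, 8500, Uma, 8500, Uma), (9, 8500, Uma, 9160, Quin), (9, 9160, Quin, 4070, Ned), (9, 9160, Quin, 8340, Pat), (9, 9160, Quin, 8500, Uma), (9, 9160, Quin, 9160, Quin)}
Apply σ_{salary > salary2}; surviving tuples: {(20, 7740, Gus, 6760, Rae), (9, 8340, Pat, 4070, Ned), (9, 8500, Uma, 4070, Ned), (9, 8500, Uma, 8340, Pat), (9, 9160, Quin, 4070, Ned), (9, 9160, Quin, 8340, Pat), (9, 9160, Quin, 8500, Uma)}
π[salary, salary2]: project onto (salary, salary2) → {(7740, 6760), (8340, 4070), (8500, 4070), (8500, 8340), (9160, 4070), (9160, 8340), (9160, 8500)}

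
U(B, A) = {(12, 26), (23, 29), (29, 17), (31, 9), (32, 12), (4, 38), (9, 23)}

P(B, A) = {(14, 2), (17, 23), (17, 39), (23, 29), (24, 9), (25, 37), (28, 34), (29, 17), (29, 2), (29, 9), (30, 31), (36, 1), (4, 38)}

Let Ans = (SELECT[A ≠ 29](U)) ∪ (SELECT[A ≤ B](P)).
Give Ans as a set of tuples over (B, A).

{(12, 26), (14, 2), (24, 9), (29, 17), (29, 2), (29, 9), (31, 9), (32, 12), (36, 1), (4, 38), (9, 23)}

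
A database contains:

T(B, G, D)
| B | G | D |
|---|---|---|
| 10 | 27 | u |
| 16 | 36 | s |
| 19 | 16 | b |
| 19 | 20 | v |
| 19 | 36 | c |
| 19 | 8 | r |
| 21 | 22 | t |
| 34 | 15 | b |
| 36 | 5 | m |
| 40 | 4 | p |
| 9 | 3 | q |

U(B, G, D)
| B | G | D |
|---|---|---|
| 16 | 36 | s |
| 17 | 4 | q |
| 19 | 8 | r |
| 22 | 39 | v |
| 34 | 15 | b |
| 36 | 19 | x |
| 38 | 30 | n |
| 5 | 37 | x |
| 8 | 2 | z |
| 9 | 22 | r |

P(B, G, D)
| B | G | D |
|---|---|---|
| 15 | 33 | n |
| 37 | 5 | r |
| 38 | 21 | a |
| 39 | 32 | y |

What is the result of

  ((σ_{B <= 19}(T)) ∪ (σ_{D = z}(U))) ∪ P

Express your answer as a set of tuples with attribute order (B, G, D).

Apply σ_{B <= 19}; surviving tuples: {(10, 27, u), (16, 36, s), (19, 16, b), (19, 20, v), (19, 36, c), (19, 8, r), (9, 3, q)}
Apply σ_{D = z}; surviving tuples: {(8, 2, z)}
Union: {(10, 27, u), (16, 36, s), (19, 16, b), (19, 20, v), (19, 36, c), (19, 8, r), (9, 3, q)} with {(8, 2, z)} → {(10, 27, u), (16, 36, s), (19, 16, b), (19, 20, v), (19, 36, c), (19, 8, r), (8, 2, z), (9, 3, q)}
Union: {(10, 27, u), (16, 36, s), (19, 16, b), (19, 20, v), (19, 36, c), (19, 8, r), (8, 2, z), (9, 3, q)} with {(15, 33, n), (37, 5, r), (38, 21, a), (39, 32, y)} → {(10, 27, u), (15, 33, n), (16, 36, s), (19, 16, b), (19, 20, v), (19, 36, c), (19, 8, r), (37, 5, r), (38, 21, a), (39, 32, y), (8, 2, z), (9, 3, q)}

{(10, 27, u), (15, 33, n), (16, 36, s), (19, 16, b), (19, 20, v), (19, 36, c), (19, 8, r), (37, 5, r), (38, 21, a), (39, 32, y), (8, 2, z), (9, 3, q)}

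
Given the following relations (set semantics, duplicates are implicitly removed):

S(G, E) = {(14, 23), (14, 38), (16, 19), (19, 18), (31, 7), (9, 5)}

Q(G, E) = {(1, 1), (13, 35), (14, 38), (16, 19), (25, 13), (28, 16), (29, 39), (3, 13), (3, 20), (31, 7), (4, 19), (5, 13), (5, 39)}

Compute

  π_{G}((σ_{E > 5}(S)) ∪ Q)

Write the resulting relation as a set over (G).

{1, 13, 14, 16, 19, 25, 28, 29, 3, 31, 4, 5}

Selection E > 5: {(14, 23), (14, 38), (16, 19), (19, 18), (31, 7)}
Taking the union: {(1, 1), (13, 35), (14, 23), (14, 38), (16, 19), (19, 18), (25, 13), (28, 16), (29, 39), (3, 13), (3, 20), (31, 7), (4, 19), (5, 13), (5, 39)}
π[G]: project onto (G) (3 duplicate(s) eliminated) → {1, 13, 14, 16, 19, 25, 28, 29, 3, 31, 4, 5}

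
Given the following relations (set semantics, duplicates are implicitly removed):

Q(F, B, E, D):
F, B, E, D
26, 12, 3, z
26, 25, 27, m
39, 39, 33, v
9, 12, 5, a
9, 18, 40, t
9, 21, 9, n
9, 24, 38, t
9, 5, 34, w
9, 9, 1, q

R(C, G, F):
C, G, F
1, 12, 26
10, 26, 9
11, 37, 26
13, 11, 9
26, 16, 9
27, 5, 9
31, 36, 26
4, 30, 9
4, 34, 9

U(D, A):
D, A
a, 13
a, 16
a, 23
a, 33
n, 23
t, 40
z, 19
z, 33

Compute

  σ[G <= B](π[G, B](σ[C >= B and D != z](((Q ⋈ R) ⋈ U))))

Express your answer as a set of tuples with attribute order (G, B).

Joining Q and R on F yields {(26, 12, 3, z, 1, 12), (26, 12, 3, z, 11, 37), (26, 12, 3, z, 31, 36), (26, 25, 27, m, 1, 12), (26, 25, 27, m, 11, 37), (26, 25, 27, m, 31, 36), (9, 12, 5, a, 10, 26), (9, 12, 5, a, 13, 11), (9, 12, 5, a, 26, 16), (9, 12, 5, a, 27, 5), (9, 12, 5, a, 4, 30), (9, 12, 5, a, 4, 34), (9, 18, 40, t, 10, 26), (9, 18, 40, t, 13, 11), (9, 18, 40, t, 26, 16), (9, 18, 40, t, 27, 5), (9, 18, 40, t, 4, 30), (9, 18, 40, t, 4, 34), (9, 21, 9, n, 10, 26), (9, 21, 9, n, 13, 11), (9, 21, 9, n, 26, 16), (9, 21, 9, n, 27, 5), (9, 21, 9, n, 4, 30), (9, 21, 9, n, 4, 34), (9, 24, 38, t, 10, 26), (9, 24, 38, t, 13, 11), (9, 24, 38, t, 26, 16), (9, 24, 38, t, 27, 5), (9, 24, 38, t, 4, 30), (9, 24, 38, t, 4, 34), (9, 5, 34, w, 10, 26), (9, 5, 34, w, 13, 11), (9, 5, 34, w, 26, 16), (9, 5, 34, w, 27, 5), (9, 5, 34, w, 4, 30), (9, 5, 34, w, 4, 34), (9, 9, 1, q, 10, 26), (9, 9, 1, q, 13, 11), (9, 9, 1, q, 26, 16), (9, 9, 1, q, 27, 5), (9, 9, 1, q, 4, 30), (9, 9, 1, q, 4, 34)}.
Joining (Q ⋈ R) and U on D yields {(26, 12, 3, z, 1, 12, 19), (26, 12, 3, z, 1, 12, 33), (26, 12, 3, z, 11, 37, 19), (26, 12, 3, z, 11, 37, 33), (26, 12, 3, z, 31, 36, 19), (26, 12, 3, z, 31, 36, 33), (9, 12, 5, a, 10, 26, 13), (9, 12, 5, a, 10, 26, 16), (9, 12, 5, a, 10, 26, 23), (9, 12, 5, a, 10, 26, 33), (9, 12, 5, a, 13, 11, 13), (9, 12, 5, a, 13, 11, 16), (9, 12, 5, a, 13, 11, 23), (9, 12, 5, a, 13, 11, 33), (9, 12, 5, a, 26, 16, 13), (9, 12, 5, a, 26, 16, 16), (9, 12, 5, a, 26, 16, 23), (9, 12, 5, a, 26, 16, 33), (9, 12, 5, a, 27, 5, 13), (9, 12, 5, a, 27, 5, 16), (9, 12, 5, a, 27, 5, 23), (9, 12, 5, a, 27, 5, 33), (9, 12, 5, a, 4, 30, 13), (9, 12, 5, a, 4, 30, 16), (9, 12, 5, a, 4, 30, 23), (9, 12, 5, a, 4, 30, 33), (9, 12, 5, a, 4, 34, 13), (9, 12, 5, a, 4, 34, 16), (9, 12, 5, a, 4, 34, 23), (9, 12, 5, a, 4, 34, 33), (9, 18, 40, t, 10, 26, 40), (9, 18, 40, t, 13, 11, 40), (9, 18, 40, t, 26, 16, 40), (9, 18, 40, t, 27, 5, 40), (9, 18, 40, t, 4, 30, 40), (9, 18, 40, t, 4, 34, 40), (9, 21, 9, n, 10, 26, 23), (9, 21, 9, n, 13, 11, 23), (9, 21, 9, n, 26, 16, 23), (9, 21, 9, n, 27, 5, 23), (9, 21, 9, n, 4, 30, 23), (9, 21, 9, n, 4, 34, 23), (9, 24, 38, t, 10, 26, 40), (9, 24, 38, t, 13, 11, 40), (9, 24, 38, t, 26, 16, 40), (9, 24, 38, t, 27, 5, 40), (9, 24, 38, t, 4, 30, 40), (9, 24, 38, t, 4, 34, 40)}.
Apply σ_{C >= B and D != z}; surviving tuples: {(9, 12, 5, a, 13, 11, 13), (9, 12, 5, a, 13, 11, 16), (9, 12, 5, a, 13, 11, 23), (9, 12, 5, a, 13, 11, 33), (9, 12, 5, a, 26, 16, 13), (9, 12, 5, a, 26, 16, 16), (9, 12, 5, a, 26, 16, 23), (9, 12, 5, a, 26, 16, 33), (9, 12, 5, a, 27, 5, 13), (9, 12, 5, a, 27, 5, 16), (9, 12, 5, a, 27, 5, 23), (9, 12, 5, a, 27, 5, 33), (9, 18, 40, t, 26, 16, 40), (9, 18, 40, t, 27, 5, 40), (9, 21, 9, n, 26, 16, 23), (9, 21, 9, n, 27, 5, 23), (9, 24, 38, t, 26, 16, 40), (9, 24, 38, t, 27, 5, 40)}
π[G, B]: project onto (G, B) (9 duplicate(s) eliminated) → {(11, 12), (16, 12), (16, 18), (16, 21), (16, 24), (5, 12), (5, 18), (5, 21), (5, 24)}
Apply σ_{G <= B}; surviving tuples: {(11, 12), (16, 18), (16, 21), (16, 24), (5, 12), (5, 18), (5, 21), (5, 24)}

{(11, 12), (16, 18), (16, 21), (16, 24), (5, 12), (5, 18), (5, 21), (5, 24)}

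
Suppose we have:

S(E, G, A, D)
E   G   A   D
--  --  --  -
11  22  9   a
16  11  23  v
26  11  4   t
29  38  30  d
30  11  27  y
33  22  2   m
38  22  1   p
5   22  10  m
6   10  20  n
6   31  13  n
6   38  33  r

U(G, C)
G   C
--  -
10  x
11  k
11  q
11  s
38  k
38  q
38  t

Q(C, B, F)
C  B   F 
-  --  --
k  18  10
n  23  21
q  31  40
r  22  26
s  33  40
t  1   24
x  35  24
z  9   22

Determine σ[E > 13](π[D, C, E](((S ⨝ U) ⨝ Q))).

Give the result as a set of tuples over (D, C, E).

S ⋈ U (natural join on G): {(16, 11, 23, v, k), (16, 11, 23, v, q), (16, 11, 23, v, s), (26, 11, 4, t, k), (26, 11, 4, t, q), (26, 11, 4, t, s), (29, 38, 30, d, k), (29, 38, 30, d, q), (29, 38, 30, d, t), (30, 11, 27, y, k), (30, 11, 27, y, q), (30, 11, 27, y, s), (6, 10, 20, n, x), (6, 38, 33, r, k), (6, 38, 33, r, q), (6, 38, 33, r, t)}
(S ⨝ U) ⋈ Q (natural join on C): {(16, 11, 23, v, k, 18, 10), (16, 11, 23, v, q, 31, 40), (16, 11, 23, v, s, 33, 40), (26, 11, 4, t, k, 18, 10), (26, 11, 4, t, q, 31, 40), (26, 11, 4, t, s, 33, 40), (29, 38, 30, d, k, 18, 10), (29, 38, 30, d, q, 31, 40), (29, 38, 30, d, t, 1, 24), (30, 11, 27, y, k, 18, 10), (30, 11, 27, y, q, 31, 40), (30, 11, 27, y, s, 33, 40), (6, 10, 20, n, x, 35, 24), (6, 38, 33, r, k, 18, 10), (6, 38, 33, r, q, 31, 40), (6, 38, 33, r, t, 1, 24)}
Projecting to D, C, E: {(d, k, 29), (d, q, 29), (d, t, 29), (n, x, 6), (r, k, 6), (r, q, 6), (r, t, 6), (t, k, 26), (t, q, 26), (t, s, 26), (v, k, 16), (v, q, 16), (v, s, 16), (y, k, 30), (y, q, 30), (y, s, 30)}
Apply σ_{E > 13}; surviving tuples: {(d, k, 29), (d, q, 29), (d, t, 29), (t, k, 26), (t, q, 26), (t, s, 26), (v, k, 16), (v, q, 16), (v, s, 16), (y, k, 30), (y, q, 30), (y, s, 30)}

{(d, k, 29), (d, q, 29), (d, t, 29), (t, k, 26), (t, q, 26), (t, s, 26), (v, k, 16), (v, q, 16), (v, s, 16), (y, k, 30), (y, q, 30), (y, s, 30)}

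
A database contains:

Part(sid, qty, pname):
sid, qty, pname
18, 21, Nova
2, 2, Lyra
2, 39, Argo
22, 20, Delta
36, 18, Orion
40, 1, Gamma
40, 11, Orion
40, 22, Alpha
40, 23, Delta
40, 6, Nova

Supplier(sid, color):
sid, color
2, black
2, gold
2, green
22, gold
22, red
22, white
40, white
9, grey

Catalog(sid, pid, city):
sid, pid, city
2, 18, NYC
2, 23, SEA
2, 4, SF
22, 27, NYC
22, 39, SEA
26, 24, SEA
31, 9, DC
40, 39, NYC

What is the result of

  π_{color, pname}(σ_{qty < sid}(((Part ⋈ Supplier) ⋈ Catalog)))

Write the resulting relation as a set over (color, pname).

{(gold, Delta), (red, Delta), (white, Alpha), (white, Delta), (white, Gamma), (white, Nova), (white, Orion)}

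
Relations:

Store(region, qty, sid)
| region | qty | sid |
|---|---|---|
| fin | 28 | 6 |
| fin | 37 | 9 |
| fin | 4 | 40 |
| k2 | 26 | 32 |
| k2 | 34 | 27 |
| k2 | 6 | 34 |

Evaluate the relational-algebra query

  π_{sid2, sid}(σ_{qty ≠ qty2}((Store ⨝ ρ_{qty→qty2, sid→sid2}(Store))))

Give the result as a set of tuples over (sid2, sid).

{(27, 32), (27, 34), (32, 27), (32, 34), (34, 27), (34, 32), (40, 6), (40, 9), (6, 40), (6, 9), (9, 40), (9, 6)}

ρ[qty→qty2, sid→sid2]: schema becomes (region, qty2, sid2); tuples unchanged.
Joining Store and ρ_{qty→qty2, sid→sid2}(Store) on region yields {(fin, 28, 6, 28, 6), (fin, 28, 6, 37, 9), (fin, 28, 6, 4, 40), (fin, 37, 9, 28, 6), (fin, 37, 9, 37, 9), (fin, 37, 9, 4, 40), (fin, 4, 40, 28, 6), (fin, 4, 40, 37, 9), (fin, 4, 40, 4, 40), (k2, 26, 32, 26, 32), (k2, 26, 32, 34, 27), (k2, 26, 32, 6, 34), (k2, 34, 27, 26, 32), (k2, 34, 27, 34, 27), (k2, 34, 27, 6, 34), (k2, 6, 34, 26, 32), (k2, 6, 34, 34, 27), (k2, 6, 34, 6, 34)}.
Apply σ_{qty ≠ qty2}; surviving tuples: {(fin, 28, 6, 37, 9), (fin, 28, 6, 4, 40), (fin, 37, 9, 28, 6), (fin, 37, 9, 4, 40), (fin, 4, 40, 28, 6), (fin, 4, 40, 37, 9), (k2, 26, 32, 34, 27), (k2, 26, 32, 6, 34), (k2, 34, 27, 26, 32), (k2, 34, 27, 6, 34), (k2, 6, 34, 26, 32), (k2, 6, 34, 34, 27)}
π[sid2, sid]: project onto (sid2, sid) → {(27, 32), (27, 34), (32, 27), (32, 34), (34, 27), (34, 32), (40, 6), (40, 9), (6, 40), (6, 9), (9, 40), (9, 6)}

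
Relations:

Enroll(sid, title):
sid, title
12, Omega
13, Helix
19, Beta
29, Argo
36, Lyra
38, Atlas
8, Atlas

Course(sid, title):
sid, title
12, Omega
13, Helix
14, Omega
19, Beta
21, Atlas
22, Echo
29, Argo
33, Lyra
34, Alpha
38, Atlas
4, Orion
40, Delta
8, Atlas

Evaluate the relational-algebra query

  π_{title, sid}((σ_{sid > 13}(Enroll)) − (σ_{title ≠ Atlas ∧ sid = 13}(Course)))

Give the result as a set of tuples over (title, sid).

{(Argo, 29), (Atlas, 38), (Beta, 19), (Lyra, 36)}

Apply σ_{sid > 13}; surviving tuples: {(19, Beta), (29, Argo), (36, Lyra), (38, Atlas)}
Apply σ_{title ≠ Atlas ∧ sid = 13}; surviving tuples: {(13, Helix)}
Difference: {(19, Beta), (29, Argo), (36, Lyra), (38, Atlas)} with {(13, Helix)} → {(19, Beta), (29, Argo), (36, Lyra), (38, Atlas)}
Projecting to title, sid: {(Argo, 29), (Atlas, 38), (Beta, 19), (Lyra, 36)}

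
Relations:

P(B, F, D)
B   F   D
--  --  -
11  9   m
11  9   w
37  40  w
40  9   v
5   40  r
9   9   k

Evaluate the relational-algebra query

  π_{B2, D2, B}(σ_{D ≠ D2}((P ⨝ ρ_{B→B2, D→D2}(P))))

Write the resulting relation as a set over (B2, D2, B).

{(11, m, 11), (11, m, 40), (11, m, 9), (11, w, 11), (11, w, 40), (11, w, 9), (37, w, 5), (40, v, 11), (40, v, 9), (5, r, 37), (9, k, 11), (9, k, 40)}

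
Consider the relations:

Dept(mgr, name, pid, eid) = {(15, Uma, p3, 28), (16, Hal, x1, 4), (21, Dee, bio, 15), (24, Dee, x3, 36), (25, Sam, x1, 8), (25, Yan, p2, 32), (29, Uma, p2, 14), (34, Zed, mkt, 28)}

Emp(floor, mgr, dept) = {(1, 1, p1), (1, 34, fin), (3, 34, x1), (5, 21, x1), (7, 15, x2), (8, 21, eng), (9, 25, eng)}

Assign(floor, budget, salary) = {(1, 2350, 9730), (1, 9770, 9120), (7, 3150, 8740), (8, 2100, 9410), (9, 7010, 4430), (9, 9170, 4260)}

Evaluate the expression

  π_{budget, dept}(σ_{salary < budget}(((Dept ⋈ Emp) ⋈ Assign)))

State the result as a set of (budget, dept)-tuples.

{(7010, eng), (9170, eng), (9770, fin)}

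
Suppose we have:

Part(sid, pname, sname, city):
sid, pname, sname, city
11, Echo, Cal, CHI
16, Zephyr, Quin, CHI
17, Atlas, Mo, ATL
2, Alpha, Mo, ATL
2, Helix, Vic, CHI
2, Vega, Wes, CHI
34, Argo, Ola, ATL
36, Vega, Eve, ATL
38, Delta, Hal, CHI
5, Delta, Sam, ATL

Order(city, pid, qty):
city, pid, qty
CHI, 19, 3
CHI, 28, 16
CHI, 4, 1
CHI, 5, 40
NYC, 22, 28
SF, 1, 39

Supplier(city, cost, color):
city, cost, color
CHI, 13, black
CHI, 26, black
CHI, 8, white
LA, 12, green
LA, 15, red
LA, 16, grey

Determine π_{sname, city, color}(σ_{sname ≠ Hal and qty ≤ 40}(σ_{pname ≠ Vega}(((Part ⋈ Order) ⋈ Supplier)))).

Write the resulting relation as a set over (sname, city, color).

{(Cal, CHI, black), (Cal, CHI, white), (Quin, CHI, black), (Quin, CHI, white), (Vic, CHI, black), (Vic, CHI, white)}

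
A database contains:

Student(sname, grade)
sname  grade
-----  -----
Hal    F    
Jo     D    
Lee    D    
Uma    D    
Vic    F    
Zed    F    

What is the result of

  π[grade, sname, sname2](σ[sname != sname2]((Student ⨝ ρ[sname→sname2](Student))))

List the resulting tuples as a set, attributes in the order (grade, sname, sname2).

{(D, Jo, Lee), (D, Jo, Uma), (D, Lee, Jo), (D, Lee, Uma), (D, Uma, Jo), (D, Uma, Lee), (F, Hal, Vic), (F, Hal, Zed), (F, Vic, Hal), (F, Vic, Zed), (F, Zed, Hal), (F, Zed, Vic)}

ρ[sname→sname2]: schema becomes (sname2, grade); tuples unchanged.
Student ⋈ ρ[sname→sname2](Student) (natural join on grade): {(Hal, F, Hal), (Hal, F, Vic), (Hal, F, Zed), (Jo, D, Jo), (Jo, D, Lee), (Jo, D, Uma), (Lee, D, Jo), (Lee, D, Lee), (Lee, D, Uma), (Uma, D, Jo), (Uma, D, Lee), (Uma, D, Uma), (Vic, F, Hal), (Vic, F, Vic), (Vic, F, Zed), (Zed, F, Hal), (Zed, F, Vic), (Zed, F, Zed)}
Selection sname != sname2: {(Hal, F, Vic), (Hal, F, Zed), (Jo, D, Lee), (Jo, D, Uma), (Lee, D, Jo), (Lee, D, Uma), (Uma, D, Jo), (Uma, D, Lee), (Vic, F, Hal), (Vic, F, Zed), (Zed, F, Hal), (Zed, F, Vic)}
π[grade, sname, sname2]: project onto (grade, sname, sname2) → {(D, Jo, Lee), (D, Jo, Uma), (D, Lee, Jo), (D, Lee, Uma), (D, Uma, Jo), (D, Uma, Lee), (F, Hal, Vic), (F, Hal, Zed), (F, Vic, Hal), (F, Vic, Zed), (F, Zed, Hal), (F, Zed, Vic)}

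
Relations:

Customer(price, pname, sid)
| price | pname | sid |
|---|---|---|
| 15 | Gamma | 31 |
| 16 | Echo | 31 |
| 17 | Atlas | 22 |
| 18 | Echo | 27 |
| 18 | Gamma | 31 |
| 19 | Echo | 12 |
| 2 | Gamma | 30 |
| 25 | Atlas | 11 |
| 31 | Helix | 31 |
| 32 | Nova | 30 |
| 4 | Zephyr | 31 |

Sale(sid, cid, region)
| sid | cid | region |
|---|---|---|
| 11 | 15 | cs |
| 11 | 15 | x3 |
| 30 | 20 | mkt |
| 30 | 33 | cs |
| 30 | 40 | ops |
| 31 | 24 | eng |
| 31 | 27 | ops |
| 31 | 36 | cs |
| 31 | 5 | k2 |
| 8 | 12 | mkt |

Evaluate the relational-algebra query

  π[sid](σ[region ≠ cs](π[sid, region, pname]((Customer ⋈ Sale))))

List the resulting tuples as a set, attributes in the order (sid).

{11, 30, 31}

Customer ⋈ Sale (natural join on sid): {(15, Gamma, 31, 24, eng), (15, Gamma, 31, 27, ops), (15, Gamma, 31, 36, cs), (15, Gamma, 31, 5, k2), (16, Echo, 31, 24, eng), (16, Echo, 31, 27, ops), (16, Echo, 31, 36, cs), (16, Echo, 31, 5, k2), (18, Gamma, 31, 24, eng), (18, Gamma, 31, 27, ops), (18, Gamma, 31, 36, cs), (18, Gamma, 31, 5, k2), (2, Gamma, 30, 20, mkt), (2, Gamma, 30, 33, cs), (2, Gamma, 30, 40, ops), (25, Atlas, 11, 15, cs), (25, Atlas, 11, 15, x3), (31, Helix, 31, 24, eng), (31, Helix, 31, 27, ops), (31, Helix, 31, 36, cs), (31, Helix, 31, 5, k2), (32, Nova, 30, 20, mkt), (32, Nova, 30, 33, cs), (32, Nova, 30, 40, ops), (4, Zephyr, 31, 24, eng), (4, Zephyr, 31, 27, ops), (4, Zephyr, 31, 36, cs), (4, Zephyr, 31, 5, k2)}
π_{sid, region, pname} gives {(11, cs, Atlas), (11, x3, Atlas), (30, cs, Gamma), (30, cs, Nova), (30, mkt, Gamma), (30, mkt, Nova), (30, ops, Gamma), (30, ops, Nova), (31, cs, Echo), (31, cs, Gamma), (31, cs, Helix), (31, cs, Zephyr), (31, eng, Echo), (31, eng, Gamma), (31, eng, Helix), (31, eng, Zephyr), (31, k2, Echo), (31, k2, Gamma), (31, k2, Helix), (31, k2, Zephyr), (31, ops, Echo), (31, ops, Gamma), (31, ops, Helix), (31, ops, Zephyr)} (4 duplicate(s) eliminated).
σ[region ≠ cs]: keep tuples satisfying region ≠ cs → {(11, x3, Atlas), (30, mkt, Gamma), (30, mkt, Nova), (30, ops, Gamma), (30, ops, Nova), (31, eng, Echo), (31, eng, Gamma), (31, eng, Helix), (31, eng, Zephyr), (31, k2, Echo), (31, k2, Gamma), (31, k2, Helix), (31, k2, Zephyr), (31, ops, Echo), (31, ops, Gamma), (31, ops, Helix), (31, ops, Zephyr)}
π_{sid} gives {11, 30, 31} (14 duplicate(s) eliminated).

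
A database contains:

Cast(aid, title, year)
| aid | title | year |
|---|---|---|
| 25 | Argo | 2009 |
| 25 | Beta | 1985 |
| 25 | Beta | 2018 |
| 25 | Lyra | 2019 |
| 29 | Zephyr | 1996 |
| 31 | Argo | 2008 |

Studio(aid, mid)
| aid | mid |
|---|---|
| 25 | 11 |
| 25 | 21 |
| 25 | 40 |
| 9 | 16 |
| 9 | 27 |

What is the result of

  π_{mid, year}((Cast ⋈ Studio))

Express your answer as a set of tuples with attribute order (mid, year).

Natural join on aid: {(25, Argo, 2009, 11), (25, Argo, 2009, 21), (25, Argo, 2009, 40), (25, Beta, 1985, 11), (25, Beta, 1985, 21), (25, Beta, 1985, 40), (25, Beta, 2018, 11), (25, Beta, 2018, 21), (25, Beta, 2018, 40), (25, Lyra, 2019, 11), (25, Lyra, 2019, 21), (25, Lyra, 2019, 40)}
Projecting to mid, year: {(11, 1985), (11, 2009), (11, 2018), (11, 2019), (21, 1985), (21, 2009), (21, 2018), (21, 2019), (40, 1985), (40, 2009), (40, 2018), (40, 2019)}

{(11, 1985), (11, 2009), (11, 2018), (11, 2019), (21, 1985), (21, 2009), (21, 2018), (21, 2019), (40, 1985), (40, 2009), (40, 2018), (40, 2019)}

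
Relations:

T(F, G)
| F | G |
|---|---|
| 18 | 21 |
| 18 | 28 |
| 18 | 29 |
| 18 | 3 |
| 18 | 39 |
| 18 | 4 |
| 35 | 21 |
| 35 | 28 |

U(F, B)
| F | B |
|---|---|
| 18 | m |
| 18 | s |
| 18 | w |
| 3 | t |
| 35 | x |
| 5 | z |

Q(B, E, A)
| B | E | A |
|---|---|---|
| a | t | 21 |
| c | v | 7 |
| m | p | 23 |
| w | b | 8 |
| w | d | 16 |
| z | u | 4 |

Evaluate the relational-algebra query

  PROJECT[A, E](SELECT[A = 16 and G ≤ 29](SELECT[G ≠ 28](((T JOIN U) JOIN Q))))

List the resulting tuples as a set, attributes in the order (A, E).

{(16, d)}

Natural join on F: {(18, 21, m), (18, 21, s), (18, 21, w), (18, 28, m), (18, 28, s), (18, 28, w), (18, 29, m), (18, 29, s), (18, 29, w), (18, 3, m), (18, 3, s), (18, 3, w), (18, 39, m), (18, 39, s), (18, 39, w), (18, 4, m), (18, 4, s), (18, 4, w), (35, 21, x), (35, 28, x)}
Natural join on B: {(18, 21, m, p, 23), (18, 21, w, b, 8), (18, 21, w, d, 16), (18, 28, m, p, 23), (18, 28, w, b, 8), (18, 28, w, d, 16), (18, 29, m, p, 23), (18, 29, w, b, 8), (18, 29, w, d, 16), (18, 3, m, p, 23), (18, 3, w, b, 8), (18, 3, w, d, 16), (18, 39, m, p, 23), (18, 39, w, b, 8), (18, 39, w, d, 16), (18, 4, m, p, 23), (18, 4, w, b, 8), (18, 4, w, d, 16)}
σ[G ≠ 28]: keep tuples satisfying G ≠ 28 → {(18, 21, m, p, 23), (18, 21, w, b, 8), (18, 21, w, d, 16), (18, 29, m, p, 23), (18, 29, w, b, 8), (18, 29, w, d, 16), (18, 3, m, p, 23), (18, 3, w, b, 8), (18, 3, w, d, 16), (18, 39, m, p, 23), (18, 39, w, b, 8), (18, 39, w, d, 16), (18, 4, m, p, 23), (18, 4, w, b, 8), (18, 4, w, d, 16)}
σ[A = 16 and G ≤ 29]: keep tuples satisfying A = 16 and G ≤ 29 → {(18, 21, w, d, 16), (18, 29, w, d, 16), (18, 3, w, d, 16), (18, 4, w, d, 16)}
π[A, E]: project onto (A, E) (3 duplicate(s) eliminated) → {(16, d)}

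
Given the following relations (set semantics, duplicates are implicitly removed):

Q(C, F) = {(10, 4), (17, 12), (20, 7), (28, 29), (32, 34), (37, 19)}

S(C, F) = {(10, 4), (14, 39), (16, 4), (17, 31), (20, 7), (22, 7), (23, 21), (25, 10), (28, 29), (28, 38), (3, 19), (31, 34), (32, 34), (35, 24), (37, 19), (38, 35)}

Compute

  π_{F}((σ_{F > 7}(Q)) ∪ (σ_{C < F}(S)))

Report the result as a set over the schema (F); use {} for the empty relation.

{12, 19, 29, 31, 34, 38, 39}

σ[F > 7]: keep tuples satisfying F > 7 → {(17, 12), (28, 29), (32, 34), (37, 19)}
σ[C < F]: keep tuples satisfying C < F → {(14, 39), (17, 31), (28, 29), (28, 38), (3, 19), (31, 34), (32, 34)}
Set union of the two operands is {(14, 39), (17, 12), (17, 31), (28, 29), (28, 38), (3, 19), (31, 34), (32, 34), (37, 19)}.
π_{F} gives {12, 19, 29, 31, 34, 38, 39} (2 duplicate(s) eliminated).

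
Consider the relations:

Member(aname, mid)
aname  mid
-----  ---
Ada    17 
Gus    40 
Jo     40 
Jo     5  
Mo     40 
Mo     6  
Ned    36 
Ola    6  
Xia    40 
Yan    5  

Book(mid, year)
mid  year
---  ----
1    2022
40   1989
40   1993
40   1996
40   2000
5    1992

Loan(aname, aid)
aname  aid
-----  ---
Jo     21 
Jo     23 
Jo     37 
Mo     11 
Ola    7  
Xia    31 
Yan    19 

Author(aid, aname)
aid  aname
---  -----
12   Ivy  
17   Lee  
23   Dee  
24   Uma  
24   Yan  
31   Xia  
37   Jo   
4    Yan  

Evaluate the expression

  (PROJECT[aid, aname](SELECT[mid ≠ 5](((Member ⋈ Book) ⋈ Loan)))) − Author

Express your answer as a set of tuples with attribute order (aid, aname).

{(11, Mo), (21, Jo), (23, Jo)}

Member ⋈ Book (natural join on mid): {(Gus, 40, 1989), (Gus, 40, 1993), (Gus, 40, 1996), (Gus, 40, 2000), (Jo, 40, 1989), (Jo, 40, 1993), (Jo, 40, 1996), (Jo, 40, 2000), (Jo, 5, 1992), (Mo, 40, 1989), (Mo, 40, 1993), (Mo, 40, 1996), (Mo, 40, 2000), (Xia, 40, 1989), (Xia, 40, 1993), (Xia, 40, 1996), (Xia, 40, 2000), (Yan, 5, 1992)}
(Member ⋈ Book) ⋈ Loan (natural join on aname): {(Jo, 40, 1989, 21), (Jo, 40, 1989, 23), (Jo, 40, 1989, 37), (Jo, 40, 1993, 21), (Jo, 40, 1993, 23), (Jo, 40, 1993, 37), (Jo, 40, 1996, 21), (Jo, 40, 1996, 23), (Jo, 40, 1996, 37), (Jo, 40, 2000, 21), (Jo, 40, 2000, 23), (Jo, 40, 2000, 37), (Jo, 5, 1992, 21), (Jo, 5, 1992, 23), (Jo, 5, 1992, 37), (Mo, 40, 1989, 11), (Mo, 40, 1993, 11), (Mo, 40, 1996, 11), (Mo, 40, 2000, 11), (Xia, 40, 1989, 31), (Xia, 40, 1993, 31), (Xia, 40, 1996, 31), (Xia, 40, 2000, 31), (Yan, 5, 1992, 19)}
σ[mid ≠ 5]: keep tuples satisfying mid ≠ 5 → {(Jo, 40, 1989, 21), (Jo, 40, 1989, 23), (Jo, 40, 1989, 37), (Jo, 40, 1993, 21), (Jo, 40, 1993, 23), (Jo, 40, 1993, 37), (Jo, 40, 1996, 21), (Jo, 40, 1996, 23), (Jo, 40, 1996, 37), (Jo, 40, 2000, 21), (Jo, 40, 2000, 23), (Jo, 40, 2000, 37), (Mo, 40, 1989, 11), (Mo, 40, 1993, 11), (Mo, 40, 1996, 11), (Mo, 40, 2000, 11), (Xia, 40, 1989, 31), (Xia, 40, 1993, 31), (Xia, 40, 1996, 31), (Xia, 40, 2000, 31)}
π_{aid, aname} gives {(11, Mo), (21, Jo), (23, Jo), (31, Xia), (37, Jo)} (15 duplicate(s) eliminated).
Difference: {(11, Mo), (21, Jo), (23, Jo), (31, Xia), (37, Jo)} with {(12, Ivy), (17, Lee), (23, Dee), (24, Uma), (24, Yan), (31, Xia), (37, Jo), (4, Yan)} → {(11, Mo), (21, Jo), (23, Jo)}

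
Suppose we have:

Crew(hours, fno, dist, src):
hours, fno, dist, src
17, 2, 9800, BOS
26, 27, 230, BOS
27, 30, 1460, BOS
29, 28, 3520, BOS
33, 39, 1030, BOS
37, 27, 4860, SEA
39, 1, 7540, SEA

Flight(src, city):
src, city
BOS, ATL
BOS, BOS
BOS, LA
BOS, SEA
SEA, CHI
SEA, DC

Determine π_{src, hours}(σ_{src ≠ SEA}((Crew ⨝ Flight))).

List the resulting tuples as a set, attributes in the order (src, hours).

Crew ⋈ Flight (natural join on src): {(17, 2, 9800, BOS, ATL), (17, 2, 9800, BOS, BOS), (17, 2, 9800, BOS, LA), (17, 2, 9800, BOS, SEA), (26, 27, 230, BOS, ATL), (26, 27, 230, BOS, BOS), (26, 27, 230, BOS, LA), (26, 27, 230, BOS, SEA), (27, 30, 1460, BOS, ATL), (27, 30, 1460, BOS, BOS), (27, 30, 1460, BOS, LA), (27, 30, 1460, BOS, SEA), (29, 28, 3520, BOS, ATL), (29, 28, 3520, BOS, BOS), (29, 28, 3520, BOS, LA), (29, 28, 3520, BOS, SEA), (33, 39, 1030, BOS, ATL), (33, 39, 1030, BOS, BOS), (33, 39, 1030, BOS, LA), (33, 39, 1030, BOS, SEA), (37, 27, 4860, SEA, CHI), (37, 27, 4860, SEA, DC), (39, 1, 7540, SEA, CHI), (39, 1, 7540, SEA, DC)}
σ[src ≠ SEA]: keep tuples satisfying src ≠ SEA → {(17, 2, 9800, BOS, ATL), (17, 2, 9800, BOS, BOS), (17, 2, 9800, BOS, LA), (17, 2, 9800, BOS, SEA), (26, 27, 230, BOS, ATL), (26, 27, 230, BOS, BOS), (26, 27, 230, BOS, LA), (26, 27, 230, BOS, SEA), (27, 30, 1460, BOS, ATL), (27, 30, 1460, BOS, BOS), (27, 30, 1460, BOS, LA), (27, 30, 1460, BOS, SEA), (29, 28, 3520, BOS, ATL), (29, 28, 3520, BOS, BOS), (29, 28, 3520, BOS, LA), (29, 28, 3520, BOS, SEA), (33, 39, 1030, BOS, ATL), (33, 39, 1030, BOS, BOS), (33, 39, 1030, BOS, LA), (33, 39, 1030, BOS, SEA)}
π_{src, hours} gives {(BOS, 17), (BOS, 26), (BOS, 27), (BOS, 29), (BOS, 33)} (15 duplicate(s) eliminated).

{(BOS, 17), (BOS, 26), (BOS, 27), (BOS, 29), (BOS, 33)}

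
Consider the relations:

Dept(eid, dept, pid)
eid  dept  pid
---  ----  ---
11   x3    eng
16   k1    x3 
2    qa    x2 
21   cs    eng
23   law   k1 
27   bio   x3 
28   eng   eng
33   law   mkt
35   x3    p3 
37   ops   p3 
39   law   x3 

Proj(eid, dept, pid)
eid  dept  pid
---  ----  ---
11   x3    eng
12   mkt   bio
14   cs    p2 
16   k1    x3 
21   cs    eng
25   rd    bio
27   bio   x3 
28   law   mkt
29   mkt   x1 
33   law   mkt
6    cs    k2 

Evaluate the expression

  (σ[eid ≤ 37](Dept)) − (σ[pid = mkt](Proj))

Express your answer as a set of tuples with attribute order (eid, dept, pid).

{(11, x3, eng), (16, k1, x3), (2, qa, x2), (21, cs, eng), (23, law, k1), (27, bio, x3), (28, eng, eng), (35, x3, p3), (37, ops, p3)}

Filtering on eid ≤ 37 leaves {(11, x3, eng), (16, k1, x3), (2, qa, x2), (21, cs, eng), (23, law, k1), (27, bio, x3), (28, eng, eng), (33, law, mkt), (35, x3, p3), (37, ops, p3)}.
Filtering on pid = mkt leaves {(28, law, mkt), (33, law, mkt)}.
Taking the difference: {(11, x3, eng), (16, k1, x3), (2, qa, x2), (21, cs, eng), (23, law, k1), (27, bio, x3), (28, eng, eng), (35, x3, p3), (37, ops, p3)}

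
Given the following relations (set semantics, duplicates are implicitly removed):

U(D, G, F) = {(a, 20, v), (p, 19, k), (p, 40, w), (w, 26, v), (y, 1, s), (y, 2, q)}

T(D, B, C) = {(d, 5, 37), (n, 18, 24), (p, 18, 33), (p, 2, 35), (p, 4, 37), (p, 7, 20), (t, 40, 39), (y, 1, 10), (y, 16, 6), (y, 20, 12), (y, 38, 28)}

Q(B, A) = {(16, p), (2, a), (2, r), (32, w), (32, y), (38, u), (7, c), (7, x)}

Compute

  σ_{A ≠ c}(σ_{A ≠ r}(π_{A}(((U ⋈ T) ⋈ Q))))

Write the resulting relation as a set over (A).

{a, p, u, x}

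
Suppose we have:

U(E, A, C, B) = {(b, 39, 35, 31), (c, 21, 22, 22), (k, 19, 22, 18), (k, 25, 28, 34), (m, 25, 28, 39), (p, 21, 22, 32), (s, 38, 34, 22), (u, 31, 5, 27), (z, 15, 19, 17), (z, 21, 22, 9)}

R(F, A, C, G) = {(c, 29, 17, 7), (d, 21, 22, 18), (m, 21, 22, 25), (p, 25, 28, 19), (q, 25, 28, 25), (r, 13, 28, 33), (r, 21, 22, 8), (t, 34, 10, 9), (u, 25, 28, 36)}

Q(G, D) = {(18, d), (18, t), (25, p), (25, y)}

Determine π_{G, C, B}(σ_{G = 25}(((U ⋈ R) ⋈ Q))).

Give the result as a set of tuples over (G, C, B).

Natural join on A, C: {(c, 21, 22, 22, d, 18), (c, 21, 22, 22, m, 25), (c, 21, 22, 22, r, 8), (k, 25, 28, 34, p, 19), (k, 25, 28, 34, q, 25), (k, 25, 28, 34, u, 36), (m, 25, 28, 39, p, 19), (m, 25, 28, 39, q, 25), (m, 25, 28, 39, u, 36), (p, 21, 22, 32, d, 18), (p, 21, 22, 32, m, 25), (p, 21, 22, 32, r, 8), (z, 21, 22, 9, d, 18), (z, 21, 22, 9, m, 25), (z, 21, 22, 9, r, 8)}
Natural join on G: {(c, 21, 22, 22, d, 18, d), (c, 21, 22, 22, d, 18, t), (c, 21, 22, 22, m, 25, p), (c, 21, 22, 22, m, 25, y), (k, 25, 28, 34, q, 25, p), (k, 25, 28, 34, q, 25, y), (m, 25, 28, 39, q, 25, p), (m, 25, 28, 39, q, 25, y), (p, 21, 22, 32, d, 18, d), (p, 21, 22, 32, d, 18, t), (p, 21, 22, 32, m, 25, p), (p, 21, 22, 32, m, 25, y), (z, 21, 22, 9, d, 18, d), (z, 21, 22, 9, d, 18, t), (z, 21, 22, 9, m, 25, p), (z, 21, 22, 9, m, 25, y)}
σ[G = 25]: keep tuples satisfying G = 25 → {(c, 21, 22, 22, m, 25, p), (c, 21, 22, 22, m, 25, y), (k, 25, 28, 34, q, 25, p), (k, 25, 28, 34, q, 25, y), (m, 25, 28, 39, q, 25, p), (m, 25, 28, 39, q, 25, y), (p, 21, 22, 32, m, 25, p), (p, 21, 22, 32, m, 25, y), (z, 21, 22, 9, m, 25, p), (z, 21, 22, 9, m, 25, y)}
Projecting to G, C, B (5 duplicate(s) eliminated): {(25, 22, 22), (25, 22, 32), (25, 22, 9), (25, 28, 34), (25, 28, 39)}

{(25, 22, 22), (25, 22, 32), (25, 22, 9), (25, 28, 34), (25, 28, 39)}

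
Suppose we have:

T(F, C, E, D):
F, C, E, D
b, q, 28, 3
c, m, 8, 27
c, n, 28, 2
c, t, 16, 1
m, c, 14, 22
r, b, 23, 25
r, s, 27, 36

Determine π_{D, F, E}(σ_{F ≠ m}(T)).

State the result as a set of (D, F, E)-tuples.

σ[F ≠ m]: keep tuples satisfying F ≠ m → {(b, q, 28, 3), (c, m, 8, 27), (c, n, 28, 2), (c, t, 16, 1), (r, b, 23, 25), (r, s, 27, 36)}
Projecting to D, F, E: {(1, c, 16), (2, c, 28), (25, r, 23), (27, c, 8), (3, b, 28), (36, r, 27)}

{(1, c, 16), (2, c, 28), (25, r, 23), (27, c, 8), (3, b, 28), (36, r, 27)}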